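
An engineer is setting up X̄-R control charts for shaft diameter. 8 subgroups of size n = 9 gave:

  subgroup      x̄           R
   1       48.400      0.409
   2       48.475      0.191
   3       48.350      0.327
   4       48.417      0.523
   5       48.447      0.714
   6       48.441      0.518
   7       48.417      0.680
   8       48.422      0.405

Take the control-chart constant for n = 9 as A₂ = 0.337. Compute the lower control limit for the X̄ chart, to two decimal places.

48.26

X̄̄ = (48.400 + 48.475 + 48.350 + 48.417 + 48.447 + 48.441 + 48.417 + 48.422) / 8 = 387.3690 / 8 = 48.4211
R̄ = (0.409 + 0.191 + 0.327 + 0.523 + 0.714 + 0.518 + 0.680 + 0.405) / 8 = 3.7670 / 8 = 0.4709
LCL = X̄̄ − A₂·R̄ = 48.4211 − 0.337 × 0.4709 = 48.2624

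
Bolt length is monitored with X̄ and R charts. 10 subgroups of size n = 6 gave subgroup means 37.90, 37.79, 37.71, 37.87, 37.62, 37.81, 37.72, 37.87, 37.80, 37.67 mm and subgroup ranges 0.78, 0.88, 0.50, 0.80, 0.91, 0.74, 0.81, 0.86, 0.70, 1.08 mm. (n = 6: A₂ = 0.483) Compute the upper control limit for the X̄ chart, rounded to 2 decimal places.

X̄̄ = (37.90 + 37.79 + 37.71 + 37.87 + 37.62 + 37.81 + 37.72 + 37.87 + 37.80 + 37.67) / 10 = 377.7600 / 10 = 37.7760
R̄ = (0.78 + 0.88 + 0.50 + 0.80 + 0.91 + 0.74 + 0.81 + 0.86 + 0.70 + 1.08) / 10 = 8.0600 / 10 = 0.8060
UCL = X̄̄ + A₂·R̄ = 37.7760 + 0.483 × 0.8060 = 38.1653

38.17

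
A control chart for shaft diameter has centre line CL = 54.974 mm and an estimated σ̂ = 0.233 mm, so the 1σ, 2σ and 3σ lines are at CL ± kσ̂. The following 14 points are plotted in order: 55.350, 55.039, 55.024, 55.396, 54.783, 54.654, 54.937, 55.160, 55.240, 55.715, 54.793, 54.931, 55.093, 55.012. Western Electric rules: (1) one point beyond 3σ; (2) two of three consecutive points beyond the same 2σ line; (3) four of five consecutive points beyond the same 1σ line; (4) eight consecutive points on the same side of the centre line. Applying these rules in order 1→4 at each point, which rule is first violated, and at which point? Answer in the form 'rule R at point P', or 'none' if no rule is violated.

Zone of each point (C = within 1σ̂, B = 1σ̂–2σ̂, A = 2σ̂–3σ̂, * = beyond 3σ̂; sign = side of CL): 1:+B, 2:+C, 3:+C, 4:+B, 5:-C, 6:-B, 7:-C, 8:+C, 9:+B, 10:+*, 11:-C, 12:-C, 13:+C, 14:+C
Rule 1 (one point beyond the 3σ limits) is satisfied at point 10.

rule 1 at point 10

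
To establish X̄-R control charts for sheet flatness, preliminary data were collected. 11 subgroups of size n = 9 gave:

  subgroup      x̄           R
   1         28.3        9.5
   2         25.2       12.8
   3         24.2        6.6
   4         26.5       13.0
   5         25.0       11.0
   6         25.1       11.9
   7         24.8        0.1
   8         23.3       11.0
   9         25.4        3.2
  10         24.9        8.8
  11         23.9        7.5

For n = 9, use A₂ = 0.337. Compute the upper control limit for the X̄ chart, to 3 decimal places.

28.068

X̄̄ = (28.3 + 25.2 + 24.2 + 26.5 + 25.0 + 25.1 + 24.8 + 23.3 + 25.4 + 24.9 + 23.9) / 11 = 276.6000 / 11 = 25.1455
R̄ = (9.5 + 12.8 + 6.6 + 13.0 + 11.0 + 11.9 + 0.1 + 11.0 + 3.2 + 8.8 + 7.5) / 11 = 95.4000 / 11 = 8.6727
UCL = X̄̄ + A₂·R̄ = 25.1455 + 0.337 × 8.6727 = 28.0682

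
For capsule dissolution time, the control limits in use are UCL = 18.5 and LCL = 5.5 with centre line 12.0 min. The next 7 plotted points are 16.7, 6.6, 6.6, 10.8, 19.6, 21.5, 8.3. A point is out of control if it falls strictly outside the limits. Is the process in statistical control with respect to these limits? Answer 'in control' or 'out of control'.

Compare each point to [5.5, 18.5]: sample 5 = 19.6 > UCL; sample 6 = 21.5 > UCL.

out of control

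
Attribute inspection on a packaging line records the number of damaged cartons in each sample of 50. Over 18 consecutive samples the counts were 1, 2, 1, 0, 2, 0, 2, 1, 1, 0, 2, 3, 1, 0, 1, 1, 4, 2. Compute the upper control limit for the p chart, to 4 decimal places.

0.0950

p̄ = Σdᵢ / (k·n) = 24 / (18 × 50) = 0.02667
UCL = p̄ + 3·√(p̄(1−p̄)/n) = 0.02667 + 3 × √(0.02667×0.97333/50) = 0.02667 + 3 × 0.02278 = 0.09502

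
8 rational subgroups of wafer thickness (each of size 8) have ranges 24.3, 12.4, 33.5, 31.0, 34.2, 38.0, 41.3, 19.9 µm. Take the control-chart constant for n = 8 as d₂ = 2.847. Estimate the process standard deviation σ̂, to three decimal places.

10.300

R̄ = (24.3 + 12.4 + 33.5 + 31.0 + 34.2 + 38.0 + 41.3 + 19.9) / 8 = 29.3250
σ̂ = R̄ / d₂ = 29.3250 / 2.847 = 10.3003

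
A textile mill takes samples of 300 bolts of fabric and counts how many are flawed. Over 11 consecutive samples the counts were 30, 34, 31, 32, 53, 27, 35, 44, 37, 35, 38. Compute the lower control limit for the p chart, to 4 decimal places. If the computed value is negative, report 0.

p̄ = Σdᵢ / (k·n) = 396 / (11 × 300) = 0.12000
LCL = p̄ − 3·√(p̄(1−p̄)/n) = 0.12000 − 3 × 0.01876 = 0.06372

0.0637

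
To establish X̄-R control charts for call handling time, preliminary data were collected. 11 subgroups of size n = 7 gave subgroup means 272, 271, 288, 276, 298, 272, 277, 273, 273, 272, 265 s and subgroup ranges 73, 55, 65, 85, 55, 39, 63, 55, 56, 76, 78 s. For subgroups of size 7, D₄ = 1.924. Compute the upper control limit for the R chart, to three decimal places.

R̄ = (73 + 55 + 65 + 85 + 55 + 39 + 63 + 55 + 56 + 76 + 78) / 11 = 700.0000 / 11 = 63.6364
UCL_R = D₄·R̄ = 1.924 × 63.6364 = 122.4364

122.436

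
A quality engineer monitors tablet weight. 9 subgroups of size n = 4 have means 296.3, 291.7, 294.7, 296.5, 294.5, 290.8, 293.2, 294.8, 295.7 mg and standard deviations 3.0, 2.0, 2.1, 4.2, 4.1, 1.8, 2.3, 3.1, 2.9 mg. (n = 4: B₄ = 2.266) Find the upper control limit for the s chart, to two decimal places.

s̄ = (3.0 + 2.0 + 2.1 + 4.2 + 4.1 + 1.8 + 2.3 + 3.1 + 2.9) / 9 = 2.8333
UCL_s = B₄·s̄ = 2.266 × 2.8333 = 6.4203

6.42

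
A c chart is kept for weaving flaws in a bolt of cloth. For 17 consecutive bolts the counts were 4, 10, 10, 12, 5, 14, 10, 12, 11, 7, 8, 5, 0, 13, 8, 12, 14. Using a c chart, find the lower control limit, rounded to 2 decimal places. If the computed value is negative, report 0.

0.06

c̄ = (4 + 10 + 10 + 12 + 5 + 14 + 10 + 12 + 11 + 7 + 8 + 5 + 0 + 13 + 8 + 12 + 14) / 17 = 155 / 17 = 9.1176
LCL = c̄ − 3√c̄ = 9.1176 − 3 × 3.0195 = 0.0590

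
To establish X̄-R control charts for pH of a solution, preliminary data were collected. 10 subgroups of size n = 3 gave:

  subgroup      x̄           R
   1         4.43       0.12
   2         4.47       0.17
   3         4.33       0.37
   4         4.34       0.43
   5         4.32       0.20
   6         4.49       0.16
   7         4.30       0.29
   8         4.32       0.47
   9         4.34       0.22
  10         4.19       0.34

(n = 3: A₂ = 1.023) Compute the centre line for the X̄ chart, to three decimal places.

X̄̄ = (4.43 + 4.47 + 4.33 + 4.34 + 4.32 + 4.49 + 4.30 + 4.32 + 4.34 + 4.19) / 10 = 43.5300 / 10 = 4.3530
CL = X̄̄ = 4.3530

4.353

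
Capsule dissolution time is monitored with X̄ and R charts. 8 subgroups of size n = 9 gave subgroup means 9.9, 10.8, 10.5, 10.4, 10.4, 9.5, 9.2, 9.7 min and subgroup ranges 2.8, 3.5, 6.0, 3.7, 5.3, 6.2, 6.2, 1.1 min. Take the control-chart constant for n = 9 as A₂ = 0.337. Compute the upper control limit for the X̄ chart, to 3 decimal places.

11.516

X̄̄ = (9.9 + 10.8 + 10.5 + 10.4 + 10.4 + 9.5 + 9.2 + 9.7) / 8 = 80.4000 / 8 = 10.0500
R̄ = (2.8 + 3.5 + 6.0 + 3.7 + 5.3 + 6.2 + 6.2 + 1.1) / 8 = 34.8000 / 8 = 4.3500
UCL = X̄̄ + A₂·R̄ = 10.0500 + 0.337 × 4.3500 = 11.5160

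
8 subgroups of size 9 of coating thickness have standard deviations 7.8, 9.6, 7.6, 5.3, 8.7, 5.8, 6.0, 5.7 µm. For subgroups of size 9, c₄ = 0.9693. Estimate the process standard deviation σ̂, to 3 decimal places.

7.286

s̄ = (7.8 + 9.6 + 7.6 + 5.3 + 8.7 + 5.8 + 6.0 + 5.7) / 8 = 7.0625
σ̂ = s̄ / c₄ = 7.0625 / 0.9693 = 7.2862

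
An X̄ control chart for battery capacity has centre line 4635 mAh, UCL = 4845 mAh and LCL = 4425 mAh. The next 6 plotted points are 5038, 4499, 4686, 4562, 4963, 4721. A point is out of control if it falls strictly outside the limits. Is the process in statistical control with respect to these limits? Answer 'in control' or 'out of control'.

out of control

Compare each point to [4425, 4845]: sample 1 = 5038 > UCL; sample 5 = 4963 > UCL.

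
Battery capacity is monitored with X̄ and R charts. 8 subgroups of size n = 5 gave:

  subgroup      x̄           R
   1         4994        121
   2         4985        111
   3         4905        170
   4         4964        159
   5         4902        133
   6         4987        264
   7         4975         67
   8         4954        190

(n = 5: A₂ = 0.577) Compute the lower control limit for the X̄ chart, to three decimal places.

X̄̄ = (4994 + 4985 + 4905 + 4964 + 4902 + 4987 + 4975 + 4954) / 8 = 39666.0000 / 8 = 4958.2500
R̄ = (121 + 111 + 170 + 159 + 133 + 264 + 67 + 190) / 8 = 1215.0000 / 8 = 151.8750
LCL = X̄̄ − A₂·R̄ = 4958.2500 − 0.577 × 151.8750 = 4870.6181

4870.618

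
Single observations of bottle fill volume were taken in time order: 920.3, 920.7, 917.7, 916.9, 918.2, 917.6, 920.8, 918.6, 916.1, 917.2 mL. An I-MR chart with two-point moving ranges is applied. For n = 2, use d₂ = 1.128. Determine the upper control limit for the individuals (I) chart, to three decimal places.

922.872

X̄ = (920.3 + 920.7 + 917.7 + 916.9 + 918.2 + 917.6 + 920.8 + 918.6 + 916.1 + 917.2) / 10 = 918.4100
Moving ranges: 0.4, 3.0, 0.8, 1.3, 0.6, 3.2, 2.2, 2.5, 1.1; M̄R̄ = 15.1000 / 9 = 1.6778
UCL = X̄ + 3·M̄R̄/d₂ = 918.4100 + 3 × 1.6778 / 1.128 = 922.8722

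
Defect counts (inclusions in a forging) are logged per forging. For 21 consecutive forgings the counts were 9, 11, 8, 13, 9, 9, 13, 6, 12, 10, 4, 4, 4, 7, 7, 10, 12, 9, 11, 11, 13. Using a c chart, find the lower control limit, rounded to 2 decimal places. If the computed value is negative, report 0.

0.07

c̄ = (9 + 11 + 8 + 13 + 9 + 9 + 13 + 6 + 12 + 10 + 4 + 4 + 4 + 7 + 7 + 10 + 12 + 9 + 11 + 11 + 13) / 21 = 192 / 21 = 9.1429
LCL = c̄ − 3√c̄ = 9.1429 − 3 × 3.0237 = 0.0717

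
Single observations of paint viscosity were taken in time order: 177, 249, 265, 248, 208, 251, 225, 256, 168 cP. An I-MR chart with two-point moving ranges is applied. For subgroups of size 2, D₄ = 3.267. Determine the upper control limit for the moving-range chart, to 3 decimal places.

135.989

Moving ranges: 72, 16, 17, 40, 43, 26, 31, 88; M̄R̄ = 333.0000 / 8 = 41.6250
UCL_MR = D₄·M̄R̄ = 3.267 × 41.6250 = 135.9889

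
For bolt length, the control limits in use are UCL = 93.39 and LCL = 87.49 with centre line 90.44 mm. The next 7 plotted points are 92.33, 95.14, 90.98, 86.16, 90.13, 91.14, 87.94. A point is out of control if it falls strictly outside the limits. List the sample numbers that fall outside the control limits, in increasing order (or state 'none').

2, 4

Compare each point to [87.49, 93.39]: sample 2 = 95.14 > UCL; sample 4 = 86.16 < LCL.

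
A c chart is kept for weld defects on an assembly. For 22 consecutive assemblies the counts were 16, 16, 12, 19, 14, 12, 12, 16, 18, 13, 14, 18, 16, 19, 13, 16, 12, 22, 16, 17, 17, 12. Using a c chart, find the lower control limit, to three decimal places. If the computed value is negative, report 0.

3.661

c̄ = (16 + 16 + 12 + 19 + 14 + 12 + 12 + 16 + 18 + 13 + 14 + 18 + 16 + 19 + 13 + 16 + 12 + 22 + 16 + 17 + 17 + 12) / 22 = 340 / 22 = 15.4545
LCL = c̄ − 3√c̄ = 15.4545 − 3 × 3.9312 = 3.6609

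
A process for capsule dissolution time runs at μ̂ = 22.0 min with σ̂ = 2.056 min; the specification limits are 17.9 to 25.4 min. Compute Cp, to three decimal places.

Cp = (USL − LSL) / (6σ̂) = (25.4 − 17.9) / (6 × 2.056) = 7.5000 / 12.3360 = 0.6080

0.608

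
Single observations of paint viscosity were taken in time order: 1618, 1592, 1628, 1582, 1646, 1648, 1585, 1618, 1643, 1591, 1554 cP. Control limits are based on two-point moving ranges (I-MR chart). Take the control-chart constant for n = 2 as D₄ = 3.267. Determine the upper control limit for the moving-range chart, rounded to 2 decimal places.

125.45

Moving ranges: 26, 36, 46, 64, 2, 63, 33, 25, 52, 37; M̄R̄ = 384.0000 / 10 = 38.4000
UCL_MR = D₄·M̄R̄ = 3.267 × 38.4000 = 125.4528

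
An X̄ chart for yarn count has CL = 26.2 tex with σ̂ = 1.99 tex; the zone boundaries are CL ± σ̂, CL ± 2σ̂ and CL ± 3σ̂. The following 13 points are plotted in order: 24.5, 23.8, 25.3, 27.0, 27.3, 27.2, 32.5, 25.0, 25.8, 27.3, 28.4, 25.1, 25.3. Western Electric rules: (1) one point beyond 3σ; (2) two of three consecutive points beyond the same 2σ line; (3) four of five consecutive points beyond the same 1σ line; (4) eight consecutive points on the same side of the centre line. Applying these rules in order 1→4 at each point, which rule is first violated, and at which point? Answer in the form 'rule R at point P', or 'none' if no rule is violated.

rule 1 at point 7

Zone of each point (C = within 1σ̂, B = 1σ̂–2σ̂, A = 2σ̂–3σ̂, * = beyond 3σ̂; sign = side of CL): 1:-C, 2:-B, 3:-C, 4:+C, 5:+C, 6:+C, 7:+*, 8:-C, 9:-C, 10:+C, 11:+B, 12:-C, 13:-C
Rule 1 (one point beyond the 3σ limits) is satisfied at point 7.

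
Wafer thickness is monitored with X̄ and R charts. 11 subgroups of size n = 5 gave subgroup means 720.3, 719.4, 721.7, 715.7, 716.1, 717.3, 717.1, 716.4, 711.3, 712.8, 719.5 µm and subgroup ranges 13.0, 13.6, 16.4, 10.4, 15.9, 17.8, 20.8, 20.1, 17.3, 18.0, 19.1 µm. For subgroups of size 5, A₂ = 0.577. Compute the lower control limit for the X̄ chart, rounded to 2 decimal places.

707.49

X̄̄ = (720.3 + 719.4 + 721.7 + 715.7 + 716.1 + 717.3 + 717.1 + 716.4 + 711.3 + 712.8 + 719.5) / 11 = 7887.6000 / 11 = 717.0545
R̄ = (13.0 + 13.6 + 16.4 + 10.4 + 15.9 + 17.8 + 20.8 + 20.1 + 17.3 + 18.0 + 19.1) / 11 = 182.4000 / 11 = 16.5818
LCL = X̄̄ − A₂·R̄ = 717.0545 − 0.577 × 16.5818 = 707.4868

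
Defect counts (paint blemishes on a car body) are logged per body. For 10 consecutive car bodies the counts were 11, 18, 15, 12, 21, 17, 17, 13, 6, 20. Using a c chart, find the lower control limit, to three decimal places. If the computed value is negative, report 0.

c̄ = (11 + 18 + 15 + 12 + 21 + 17 + 17 + 13 + 6 + 20) / 10 = 150 / 10 = 15.0000
LCL = c̄ − 3√c̄ = 15.0000 − 3 × 3.8730 = 3.3810

3.381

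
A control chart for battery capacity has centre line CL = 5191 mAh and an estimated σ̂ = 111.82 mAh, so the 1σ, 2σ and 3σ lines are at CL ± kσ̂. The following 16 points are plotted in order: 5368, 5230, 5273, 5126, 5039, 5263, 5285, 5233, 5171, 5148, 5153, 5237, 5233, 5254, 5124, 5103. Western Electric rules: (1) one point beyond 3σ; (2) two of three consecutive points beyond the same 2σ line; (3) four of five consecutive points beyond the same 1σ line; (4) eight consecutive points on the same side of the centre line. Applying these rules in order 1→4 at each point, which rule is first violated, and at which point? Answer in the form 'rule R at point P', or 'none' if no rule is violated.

Zone of each point (C = within 1σ̂, B = 1σ̂–2σ̂, A = 2σ̂–3σ̂, * = beyond 3σ̂; sign = side of CL): 1:+B, 2:+C, 3:+C, 4:-C, 5:-B, 6:+C, 7:+C, 8:+C, 9:-C, 10:-C, 11:-C, 12:+C, 13:+C, 14:+C, 15:-C, 16:-C
No rule fires across all 16 points.

none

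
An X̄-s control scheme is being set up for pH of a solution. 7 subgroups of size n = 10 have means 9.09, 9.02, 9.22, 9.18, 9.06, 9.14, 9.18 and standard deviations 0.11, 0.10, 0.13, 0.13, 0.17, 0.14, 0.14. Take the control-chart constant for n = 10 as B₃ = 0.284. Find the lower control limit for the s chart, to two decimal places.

0.04

s̄ = (0.11 + 0.10 + 0.13 + 0.13 + 0.17 + 0.14 + 0.14) / 7 = 0.1314
LCL_s = B₃·s̄ = 0.284 × 0.1314 = 0.0373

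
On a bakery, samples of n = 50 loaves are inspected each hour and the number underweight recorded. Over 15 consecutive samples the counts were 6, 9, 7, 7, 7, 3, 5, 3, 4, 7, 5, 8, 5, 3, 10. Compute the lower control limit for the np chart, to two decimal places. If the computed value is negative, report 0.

p̄ = Σdᵢ / (k·n) = 89 / (15 × 50) = 0.11867
LCL = np̄ − 3·√(np̄(1−p̄)) = 5.9333 − 3 × 2.2868 = -0.9269 → 0 (negative, so LCL = 0)

0.00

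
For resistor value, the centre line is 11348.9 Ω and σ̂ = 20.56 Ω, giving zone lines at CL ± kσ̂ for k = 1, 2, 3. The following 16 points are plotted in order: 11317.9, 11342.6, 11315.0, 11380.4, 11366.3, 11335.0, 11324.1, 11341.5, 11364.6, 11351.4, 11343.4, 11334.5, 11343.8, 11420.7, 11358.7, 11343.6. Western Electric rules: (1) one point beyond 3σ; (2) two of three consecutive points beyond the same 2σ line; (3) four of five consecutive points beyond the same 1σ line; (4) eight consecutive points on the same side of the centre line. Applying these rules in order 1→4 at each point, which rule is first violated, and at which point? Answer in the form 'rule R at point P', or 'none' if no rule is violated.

Zone of each point (C = within 1σ̂, B = 1σ̂–2σ̂, A = 2σ̂–3σ̂, * = beyond 3σ̂; sign = side of CL): 1:-B, 2:-C, 3:-B, 4:+B, 5:+C, 6:-C, 7:-B, 8:-C, 9:+C, 10:+C, 11:-C, 12:-C, 13:-C, 14:+*, 15:+C, 16:-C
Rule 1 (one point beyond the 3σ limits) is satisfied at point 14.

rule 1 at point 14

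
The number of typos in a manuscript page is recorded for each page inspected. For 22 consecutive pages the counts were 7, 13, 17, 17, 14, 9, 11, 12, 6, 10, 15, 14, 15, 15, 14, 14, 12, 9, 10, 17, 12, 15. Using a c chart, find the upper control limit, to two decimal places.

23.30

c̄ = (7 + 13 + 17 + 17 + 14 + 9 + 11 + 12 + 6 + 10 + 15 + 14 + 15 + 15 + 14 + 14 + 12 + 9 + 10 + 17 + 12 + 15) / 22 = 278 / 22 = 12.6364
UCL = c̄ + 3√c̄ = 12.6364 + 3 × √12.6364 = 12.6364 + 3 × 3.5548 = 23.3007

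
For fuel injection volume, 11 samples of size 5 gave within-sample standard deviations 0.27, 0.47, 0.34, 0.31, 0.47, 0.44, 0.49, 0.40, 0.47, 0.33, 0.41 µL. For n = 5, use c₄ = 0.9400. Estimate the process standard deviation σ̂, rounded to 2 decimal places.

s̄ = (0.27 + 0.47 + 0.34 + 0.31 + 0.47 + 0.44 + 0.49 + 0.40 + 0.47 + 0.33 + 0.41) / 11 = 0.4000
σ̂ = s̄ / c₄ = 0.4000 / 0.9400 = 0.4255

0.43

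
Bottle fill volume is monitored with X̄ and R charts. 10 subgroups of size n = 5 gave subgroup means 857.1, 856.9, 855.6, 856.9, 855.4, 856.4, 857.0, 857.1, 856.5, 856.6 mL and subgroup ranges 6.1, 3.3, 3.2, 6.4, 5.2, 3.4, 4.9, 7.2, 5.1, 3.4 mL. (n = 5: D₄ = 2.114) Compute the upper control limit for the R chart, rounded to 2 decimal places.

10.19

R̄ = (6.1 + 3.3 + 3.2 + 6.4 + 5.2 + 3.4 + 4.9 + 7.2 + 5.1 + 3.4) / 10 = 48.2000 / 10 = 4.8200
UCL_R = D₄·R̄ = 2.114 × 4.8200 = 10.1895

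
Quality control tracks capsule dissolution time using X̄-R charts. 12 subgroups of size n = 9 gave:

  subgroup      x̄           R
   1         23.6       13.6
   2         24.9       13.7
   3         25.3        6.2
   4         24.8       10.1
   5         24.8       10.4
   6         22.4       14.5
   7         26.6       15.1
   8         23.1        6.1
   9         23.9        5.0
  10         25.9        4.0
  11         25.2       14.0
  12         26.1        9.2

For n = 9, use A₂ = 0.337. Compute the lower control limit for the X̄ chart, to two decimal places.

21.29

X̄̄ = (23.6 + 24.9 + 25.3 + 24.8 + 24.8 + 22.4 + 26.6 + 23.1 + 23.9 + 25.9 + 25.2 + 26.1) / 12 = 296.6000 / 12 = 24.7167
R̄ = (13.6 + 13.7 + 6.2 + 10.1 + 10.4 + 14.5 + 15.1 + 6.1 + 5.0 + 4.0 + 14.0 + 9.2) / 12 = 121.9000 / 12 = 10.1583
LCL = X̄̄ − A₂·R̄ = 24.7167 − 0.337 × 10.1583 = 21.2933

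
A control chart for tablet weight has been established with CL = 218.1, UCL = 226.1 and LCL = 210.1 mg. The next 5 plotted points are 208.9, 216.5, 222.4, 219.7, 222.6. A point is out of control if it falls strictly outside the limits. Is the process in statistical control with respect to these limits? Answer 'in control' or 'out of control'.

Compare each point to [210.1, 226.1]: sample 1 = 208.9 < LCL.

out of control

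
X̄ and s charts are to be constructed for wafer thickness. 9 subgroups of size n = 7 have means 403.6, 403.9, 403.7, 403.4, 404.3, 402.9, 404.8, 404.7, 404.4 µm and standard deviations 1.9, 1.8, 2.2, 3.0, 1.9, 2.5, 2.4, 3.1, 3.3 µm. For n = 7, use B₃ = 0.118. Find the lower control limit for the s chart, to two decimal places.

0.29

s̄ = (1.9 + 1.8 + 2.2 + 3.0 + 1.9 + 2.5 + 2.4 + 3.1 + 3.3) / 9 = 2.4556
LCL_s = B₃·s̄ = 0.118 × 2.4556 = 0.2898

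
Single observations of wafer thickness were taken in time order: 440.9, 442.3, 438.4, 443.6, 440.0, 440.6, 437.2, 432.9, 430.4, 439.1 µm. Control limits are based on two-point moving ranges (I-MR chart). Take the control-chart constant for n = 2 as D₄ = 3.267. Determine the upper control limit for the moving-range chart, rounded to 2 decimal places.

12.20

Moving ranges: 1.4, 3.9, 5.2, 3.6, 0.6, 3.4, 4.3, 2.5, 8.7; M̄R̄ = 33.6000 / 9 = 3.7333
UCL_MR = D₄·M̄R̄ = 3.267 × 3.7333 = 12.1968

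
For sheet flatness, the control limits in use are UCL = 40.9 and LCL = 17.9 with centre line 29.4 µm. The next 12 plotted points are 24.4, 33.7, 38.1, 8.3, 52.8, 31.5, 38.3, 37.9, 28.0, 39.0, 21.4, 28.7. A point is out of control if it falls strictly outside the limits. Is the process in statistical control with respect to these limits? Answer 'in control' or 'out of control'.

out of control

Compare each point to [17.9, 40.9]: sample 4 = 8.3 < LCL; sample 5 = 52.8 > UCL.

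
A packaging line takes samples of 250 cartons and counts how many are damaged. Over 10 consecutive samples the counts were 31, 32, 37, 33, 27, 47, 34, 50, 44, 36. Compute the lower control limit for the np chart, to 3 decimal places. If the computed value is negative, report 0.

20.237

p̄ = Σdᵢ / (k·n) = 371 / (10 × 250) = 0.14840
LCL = np̄ − 3·√(np̄(1−p̄)) = 37.1000 − 3 × 5.6209 = 20.2373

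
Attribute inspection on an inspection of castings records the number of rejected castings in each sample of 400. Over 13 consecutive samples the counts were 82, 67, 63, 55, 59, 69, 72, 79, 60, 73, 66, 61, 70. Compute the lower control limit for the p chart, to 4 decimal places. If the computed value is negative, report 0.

p̄ = Σdᵢ / (k·n) = 876 / (13 × 400) = 0.16846
LCL = p̄ − 3·√(p̄(1−p̄)/n) = 0.16846 − 3 × 0.01871 = 0.11232

0.1123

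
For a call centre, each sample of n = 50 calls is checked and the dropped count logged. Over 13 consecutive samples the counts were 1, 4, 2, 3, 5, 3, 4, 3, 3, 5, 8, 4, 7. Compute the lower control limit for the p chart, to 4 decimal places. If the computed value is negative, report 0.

0.0000

p̄ = Σdᵢ / (k·n) = 52 / (13 × 50) = 0.08000
LCL = p̄ − 3·√(p̄(1−p̄)/n) = 0.08000 − 3 × 0.03837 = -0.03510 → 0 (negative, so LCL = 0)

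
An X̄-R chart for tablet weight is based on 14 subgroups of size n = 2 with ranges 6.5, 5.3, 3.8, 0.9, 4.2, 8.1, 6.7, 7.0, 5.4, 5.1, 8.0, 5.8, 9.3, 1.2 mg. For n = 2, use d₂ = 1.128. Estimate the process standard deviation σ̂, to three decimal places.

R̄ = (6.5 + 5.3 + 3.8 + 0.9 + 4.2 + 8.1 + 6.7 + 7.0 + 5.4 + 5.1 + 8.0 + 5.8 + 9.3 + 1.2) / 14 = 5.5214
σ̂ = R̄ / d₂ = 5.5214 / 1.128 = 4.8949

4.895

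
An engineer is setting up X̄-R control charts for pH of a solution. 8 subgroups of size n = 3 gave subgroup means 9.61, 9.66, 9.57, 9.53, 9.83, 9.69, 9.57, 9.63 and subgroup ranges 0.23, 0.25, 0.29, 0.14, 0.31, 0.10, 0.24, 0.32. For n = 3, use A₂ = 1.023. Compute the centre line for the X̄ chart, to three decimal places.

9.636

X̄̄ = (9.61 + 9.66 + 9.57 + 9.53 + 9.83 + 9.69 + 9.57 + 9.63) / 8 = 77.0900 / 8 = 9.6363
CL = X̄̄ = 9.6363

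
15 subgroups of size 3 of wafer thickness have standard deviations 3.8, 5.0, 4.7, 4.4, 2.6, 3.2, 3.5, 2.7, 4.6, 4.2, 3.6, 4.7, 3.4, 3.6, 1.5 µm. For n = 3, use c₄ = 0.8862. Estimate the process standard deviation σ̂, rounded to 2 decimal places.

4.18

s̄ = (3.8 + 5.0 + 4.7 + 4.4 + 2.6 + 3.2 + 3.5 + 2.7 + 4.6 + 4.2 + 3.6 + 4.7 + 3.4 + 3.6 + 1.5) / 15 = 3.7000
σ̂ = s̄ / c₄ = 3.7000 / 0.8862 = 4.1751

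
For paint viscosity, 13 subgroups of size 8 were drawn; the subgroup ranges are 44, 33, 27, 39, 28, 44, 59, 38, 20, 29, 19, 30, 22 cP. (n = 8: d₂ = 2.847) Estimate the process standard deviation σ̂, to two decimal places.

11.67

R̄ = (44 + 33 + 27 + 39 + 28 + 44 + 59 + 38 + 20 + 29 + 19 + 30 + 22) / 13 = 33.2308
σ̂ = R̄ / d₂ = 33.2308 / 2.847 = 11.6722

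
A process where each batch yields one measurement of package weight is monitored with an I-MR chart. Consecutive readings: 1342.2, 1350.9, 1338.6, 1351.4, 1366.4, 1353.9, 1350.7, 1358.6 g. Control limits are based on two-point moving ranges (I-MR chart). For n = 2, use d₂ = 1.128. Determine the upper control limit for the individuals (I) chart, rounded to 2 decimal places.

X̄ = (1342.2 + 1350.9 + 1338.6 + 1351.4 + 1366.4 + 1353.9 + 1350.7 + 1358.6) / 8 = 1351.5875
Moving ranges: 8.7, 12.3, 12.8, 15.0, 12.5, 3.2, 7.9; M̄R̄ = 72.4000 / 7 = 10.3429
UCL = X̄ + 3·M̄R̄/d₂ = 1351.5875 + 3 × 10.3429 / 1.128 = 1379.0951

1379.10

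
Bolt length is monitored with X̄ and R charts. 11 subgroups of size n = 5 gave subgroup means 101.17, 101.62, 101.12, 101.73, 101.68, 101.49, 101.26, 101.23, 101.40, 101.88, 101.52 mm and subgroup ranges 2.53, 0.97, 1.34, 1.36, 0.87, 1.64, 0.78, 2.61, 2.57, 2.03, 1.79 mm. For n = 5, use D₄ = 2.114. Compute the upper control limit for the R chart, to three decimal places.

3.553

R̄ = (2.53 + 0.97 + 1.34 + 1.36 + 0.87 + 1.64 + 0.78 + 2.61 + 2.57 + 2.03 + 1.79) / 11 = 18.4900 / 11 = 1.6809
UCL_R = D₄·R̄ = 2.114 × 1.6809 = 3.5534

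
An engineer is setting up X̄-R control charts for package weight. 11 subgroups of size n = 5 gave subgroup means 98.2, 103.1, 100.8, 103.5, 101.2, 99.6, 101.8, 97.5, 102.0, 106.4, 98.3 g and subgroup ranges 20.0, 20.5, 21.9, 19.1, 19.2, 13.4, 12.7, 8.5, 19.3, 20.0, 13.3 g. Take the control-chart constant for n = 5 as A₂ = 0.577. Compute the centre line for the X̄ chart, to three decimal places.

101.127

X̄̄ = (98.2 + 103.1 + 100.8 + 103.5 + 101.2 + 99.6 + 101.8 + 97.5 + 102.0 + 106.4 + 98.3) / 11 = 1112.4000 / 11 = 101.1273
CL = X̄̄ = 101.1273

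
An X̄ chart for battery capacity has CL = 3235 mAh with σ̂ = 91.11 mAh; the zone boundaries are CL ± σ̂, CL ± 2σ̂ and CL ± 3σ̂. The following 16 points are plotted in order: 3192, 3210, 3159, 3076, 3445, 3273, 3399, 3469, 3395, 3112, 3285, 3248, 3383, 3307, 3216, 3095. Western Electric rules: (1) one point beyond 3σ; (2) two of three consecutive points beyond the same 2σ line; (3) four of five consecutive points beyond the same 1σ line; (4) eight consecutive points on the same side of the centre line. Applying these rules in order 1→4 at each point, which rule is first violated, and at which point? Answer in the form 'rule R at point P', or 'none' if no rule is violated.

rule 3 at point 9

Zone of each point (C = within 1σ̂, B = 1σ̂–2σ̂, A = 2σ̂–3σ̂, * = beyond 3σ̂; sign = side of CL): 1:-C, 2:-C, 3:-C, 4:-B, 5:+A, 6:+C, 7:+B, 8:+A, 9:+B, 10:-B, 11:+C, 12:+C, 13:+B, 14:+C, 15:-C, 16:-B
Rule 3 (four of five consecutive points beyond the same 1σ limit) is satisfied at point 9.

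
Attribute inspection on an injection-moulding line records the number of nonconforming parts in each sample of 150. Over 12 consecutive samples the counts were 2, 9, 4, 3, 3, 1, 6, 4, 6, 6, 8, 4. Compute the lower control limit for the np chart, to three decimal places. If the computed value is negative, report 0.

p̄ = Σdᵢ / (k·n) = 56 / (12 × 150) = 0.03111
LCL = np̄ − 3·√(np̄(1−p̄)) = 4.6667 − 3 × 2.1264 = -1.7125 → 0 (negative, so LCL = 0)

0.000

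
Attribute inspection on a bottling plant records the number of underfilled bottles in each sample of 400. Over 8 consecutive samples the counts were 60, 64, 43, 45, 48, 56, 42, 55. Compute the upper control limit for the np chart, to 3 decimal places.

p̄ = Σdᵢ / (k·n) = 413 / (8 × 400) = 0.12906
UCL = np̄ + 3·√(np̄(1−p̄)) = 51.6250 + 3 × √(51.6250×0.87094) = 51.6250 + 3 × 6.7054 = 71.7411

71.741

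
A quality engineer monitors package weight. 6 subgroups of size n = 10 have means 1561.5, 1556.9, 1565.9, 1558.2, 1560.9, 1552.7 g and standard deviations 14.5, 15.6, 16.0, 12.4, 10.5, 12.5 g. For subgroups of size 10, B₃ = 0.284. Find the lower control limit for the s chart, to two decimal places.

s̄ = (14.5 + 15.6 + 16.0 + 12.4 + 10.5 + 12.5) / 6 = 13.5833
LCL_s = B₃·s̄ = 0.284 × 13.5833 = 3.8577

3.86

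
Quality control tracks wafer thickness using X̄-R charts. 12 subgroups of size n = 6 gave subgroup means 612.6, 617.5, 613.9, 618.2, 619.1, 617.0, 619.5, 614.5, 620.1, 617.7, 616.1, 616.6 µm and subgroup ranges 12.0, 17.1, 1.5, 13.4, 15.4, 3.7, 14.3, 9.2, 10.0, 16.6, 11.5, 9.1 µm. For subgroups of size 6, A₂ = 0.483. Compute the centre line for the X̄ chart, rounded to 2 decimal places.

616.90

X̄̄ = (612.6 + 617.5 + 613.9 + 618.2 + 619.1 + 617.0 + 619.5 + 614.5 + 620.1 + 617.7 + 616.1 + 616.6) / 12 = 7402.8000 / 12 = 616.9000
CL = X̄̄ = 616.9000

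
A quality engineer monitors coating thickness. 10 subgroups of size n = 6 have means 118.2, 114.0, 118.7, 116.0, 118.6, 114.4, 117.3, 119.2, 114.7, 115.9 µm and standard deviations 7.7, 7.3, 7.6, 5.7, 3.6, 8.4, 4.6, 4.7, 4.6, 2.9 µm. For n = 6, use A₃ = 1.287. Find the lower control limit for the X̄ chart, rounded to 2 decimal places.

X̄̄ = (118.2 + 114.0 + 118.7 + 116.0 + 118.6 + 114.4 + 117.3 + 119.2 + 114.7 + 115.9) / 10 = 116.7000
s̄ = (7.7 + 7.3 + 7.6 + 5.7 + 3.6 + 8.4 + 4.6 + 4.7 + 4.6 + 2.9) / 10 = 5.7100
LCL = X̄̄ − A₃·s̄ = 116.7000 − 1.287 × 5.7100 = 109.3512

109.35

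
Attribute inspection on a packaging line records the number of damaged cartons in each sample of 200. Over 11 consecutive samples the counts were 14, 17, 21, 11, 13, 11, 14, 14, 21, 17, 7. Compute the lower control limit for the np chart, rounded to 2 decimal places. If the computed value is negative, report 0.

3.53

p̄ = Σdᵢ / (k·n) = 160 / (11 × 200) = 0.07273
LCL = np̄ − 3·√(np̄(1−p̄)) = 14.5455 − 3 × 3.6725 = 3.5278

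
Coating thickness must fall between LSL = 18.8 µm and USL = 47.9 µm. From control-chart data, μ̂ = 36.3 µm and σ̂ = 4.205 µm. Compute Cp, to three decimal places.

Cp = (USL − LSL) / (6σ̂) = (47.9 − 18.8) / (6 × 4.205) = 29.1000 / 25.2300 = 1.1534

1.153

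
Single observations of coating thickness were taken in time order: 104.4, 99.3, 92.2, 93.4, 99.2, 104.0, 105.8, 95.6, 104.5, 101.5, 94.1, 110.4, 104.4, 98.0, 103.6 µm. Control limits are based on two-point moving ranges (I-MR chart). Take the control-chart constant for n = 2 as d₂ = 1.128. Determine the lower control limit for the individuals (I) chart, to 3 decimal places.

X̄ = (104.4 + 99.3 + 92.2 + 93.4 + 99.2 + 104.0 + 105.8 + 95.6 + 104.5 + 101.5 + 94.1 + 110.4 + 104.4 + 98.0 + 103.6) / 15 = 100.6933
Moving ranges: 5.1, 7.1, 1.2, 5.8, 4.8, 1.8, 10.2, 8.9, 3.0, 7.4, 16.3, 6.0, 6.4, 5.6; M̄R̄ = 89.6000 / 14 = 6.4000
LCL = X̄ − 3·M̄R̄/d₂ = 100.6933 − 3 × 6.4000 / 1.128 = 83.6721

83.672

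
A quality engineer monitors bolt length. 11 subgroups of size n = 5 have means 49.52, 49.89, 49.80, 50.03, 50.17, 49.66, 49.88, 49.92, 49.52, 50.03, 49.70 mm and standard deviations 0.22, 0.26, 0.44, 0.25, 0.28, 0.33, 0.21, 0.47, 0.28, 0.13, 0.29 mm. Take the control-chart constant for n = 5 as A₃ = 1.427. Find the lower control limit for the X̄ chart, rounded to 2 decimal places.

X̄̄ = (49.52 + 49.89 + 49.80 + 50.03 + 50.17 + 49.66 + 49.88 + 49.92 + 49.52 + 50.03 + 49.70) / 11 = 49.8291
s̄ = (0.22 + 0.26 + 0.44 + 0.25 + 0.28 + 0.33 + 0.21 + 0.47 + 0.28 + 0.13 + 0.29) / 11 = 0.2873
LCL = X̄̄ − A₃·s̄ = 49.8291 − 1.427 × 0.2873 = 49.4192

49.42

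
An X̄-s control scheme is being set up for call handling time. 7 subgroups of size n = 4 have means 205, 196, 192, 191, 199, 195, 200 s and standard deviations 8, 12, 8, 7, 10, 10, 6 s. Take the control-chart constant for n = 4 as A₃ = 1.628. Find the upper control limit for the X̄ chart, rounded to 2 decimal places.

211.04

X̄̄ = (205 + 196 + 192 + 191 + 199 + 195 + 200) / 7 = 196.8571
s̄ = (8 + 12 + 8 + 7 + 10 + 10 + 6) / 7 = 8.7143
UCL = X̄̄ + A₃·s̄ = 196.8571 + 1.628 × 8.7143 = 211.0440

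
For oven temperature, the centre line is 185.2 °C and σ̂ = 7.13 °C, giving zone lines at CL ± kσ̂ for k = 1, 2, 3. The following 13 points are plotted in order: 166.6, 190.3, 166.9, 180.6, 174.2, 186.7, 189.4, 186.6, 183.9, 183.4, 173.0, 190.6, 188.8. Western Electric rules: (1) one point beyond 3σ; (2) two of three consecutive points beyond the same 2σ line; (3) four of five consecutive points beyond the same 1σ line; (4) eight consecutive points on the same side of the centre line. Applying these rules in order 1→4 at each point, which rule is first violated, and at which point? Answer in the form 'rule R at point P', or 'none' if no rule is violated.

Zone of each point (C = within 1σ̂, B = 1σ̂–2σ̂, A = 2σ̂–3σ̂, * = beyond 3σ̂; sign = side of CL): 1:-A, 2:+C, 3:-A, 4:-C, 5:-B, 6:+C, 7:+C, 8:+C, 9:-C, 10:-C, 11:-B, 12:+C, 13:+C
Rule 2 (two of three consecutive points beyond the same 2σ limit) is satisfied at point 3.

rule 2 at point 3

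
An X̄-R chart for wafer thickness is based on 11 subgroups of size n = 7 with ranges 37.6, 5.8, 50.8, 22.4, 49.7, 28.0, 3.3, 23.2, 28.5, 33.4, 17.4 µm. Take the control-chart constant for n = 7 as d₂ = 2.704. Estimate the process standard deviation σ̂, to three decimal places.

R̄ = (37.6 + 5.8 + 50.8 + 22.4 + 49.7 + 28.0 + 3.3 + 23.2 + 28.5 + 33.4 + 17.4) / 11 = 27.2818
σ̂ = R̄ / d₂ = 27.2818 / 2.704 = 10.0894

10.089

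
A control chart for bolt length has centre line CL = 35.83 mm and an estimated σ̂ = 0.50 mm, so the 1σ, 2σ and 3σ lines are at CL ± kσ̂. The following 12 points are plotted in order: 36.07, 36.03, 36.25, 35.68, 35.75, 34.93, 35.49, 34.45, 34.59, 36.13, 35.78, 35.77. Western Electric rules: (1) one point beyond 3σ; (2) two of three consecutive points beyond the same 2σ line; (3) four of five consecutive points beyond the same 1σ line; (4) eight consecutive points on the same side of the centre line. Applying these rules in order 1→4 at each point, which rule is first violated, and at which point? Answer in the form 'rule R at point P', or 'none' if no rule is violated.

Zone of each point (C = within 1σ̂, B = 1σ̂–2σ̂, A = 2σ̂–3σ̂, * = beyond 3σ̂; sign = side of CL): 1:+C, 2:+C, 3:+C, 4:-C, 5:-C, 6:-B, 7:-C, 8:-A, 9:-A, 10:+C, 11:-C, 12:-C
Rule 2 (two of three consecutive points beyond the same 2σ limit) is satisfied at point 9.

rule 2 at point 9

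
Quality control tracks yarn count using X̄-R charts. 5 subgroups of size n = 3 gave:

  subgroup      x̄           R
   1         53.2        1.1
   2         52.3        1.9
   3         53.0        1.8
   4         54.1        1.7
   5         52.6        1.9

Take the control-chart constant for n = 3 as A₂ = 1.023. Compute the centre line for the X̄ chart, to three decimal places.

53.040

X̄̄ = (53.2 + 52.3 + 53.0 + 54.1 + 52.6) / 5 = 265.2000 / 5 = 53.0400
CL = X̄̄ = 53.0400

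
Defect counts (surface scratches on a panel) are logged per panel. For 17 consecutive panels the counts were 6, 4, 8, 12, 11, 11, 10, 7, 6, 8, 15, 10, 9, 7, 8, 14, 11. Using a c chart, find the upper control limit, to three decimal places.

c̄ = (6 + 4 + 8 + 12 + 11 + 11 + 10 + 7 + 6 + 8 + 15 + 10 + 9 + 7 + 8 + 14 + 11) / 17 = 157 / 17 = 9.2353
UCL = c̄ + 3√c̄ = 9.2353 + 3 × √9.2353 = 9.2353 + 3 × 3.0390 = 18.3522

18.352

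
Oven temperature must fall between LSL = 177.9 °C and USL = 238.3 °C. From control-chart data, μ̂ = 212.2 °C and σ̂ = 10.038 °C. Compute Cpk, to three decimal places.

0.867

Cpu = (USL − μ̂) / (3σ̂) = (238.3 − 212.2) / (3 × 10.038) = 0.8667; Cpl = (μ̂ − LSL) / (3σ̂) = (212.2 − 177.9) / (3 × 10.038) = 1.1390; Cpk = min(Cpu, Cpl) = 0.8667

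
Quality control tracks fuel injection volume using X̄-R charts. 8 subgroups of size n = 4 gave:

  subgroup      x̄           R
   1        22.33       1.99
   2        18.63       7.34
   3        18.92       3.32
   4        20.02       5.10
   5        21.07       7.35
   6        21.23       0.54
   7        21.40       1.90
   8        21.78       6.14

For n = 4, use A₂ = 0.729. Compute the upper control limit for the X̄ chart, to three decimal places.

X̄̄ = (22.33 + 18.63 + 18.92 + 20.02 + 21.07 + 21.23 + 21.40 + 21.78) / 8 = 165.3800 / 8 = 20.6725
R̄ = (1.99 + 7.34 + 3.32 + 5.10 + 7.35 + 0.54 + 1.90 + 6.14) / 8 = 33.6800 / 8 = 4.2100
UCL = X̄̄ + A₂·R̄ = 20.6725 + 0.729 × 4.2100 = 23.7416

23.742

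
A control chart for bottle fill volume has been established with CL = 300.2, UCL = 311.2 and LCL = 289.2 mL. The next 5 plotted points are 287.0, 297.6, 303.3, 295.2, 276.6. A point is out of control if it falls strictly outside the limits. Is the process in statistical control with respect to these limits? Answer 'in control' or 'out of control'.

out of control

Compare each point to [289.2, 311.2]: sample 1 = 287.0 < LCL; sample 5 = 276.6 < LCL.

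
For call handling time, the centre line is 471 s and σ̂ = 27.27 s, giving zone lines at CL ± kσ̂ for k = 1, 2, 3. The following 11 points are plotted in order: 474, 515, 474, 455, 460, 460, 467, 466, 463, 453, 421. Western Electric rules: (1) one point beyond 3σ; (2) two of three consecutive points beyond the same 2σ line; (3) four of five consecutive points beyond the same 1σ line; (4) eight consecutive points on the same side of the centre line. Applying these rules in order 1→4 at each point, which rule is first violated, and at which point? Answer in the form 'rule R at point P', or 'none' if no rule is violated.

Zone of each point (C = within 1σ̂, B = 1σ̂–2σ̂, A = 2σ̂–3σ̂, * = beyond 3σ̂; sign = side of CL): 1:+C, 2:+B, 3:+C, 4:-C, 5:-C, 6:-C, 7:-C, 8:-C, 9:-C, 10:-C, 11:-B
Rule 4 (eight consecutive points on the same side of the centre line) is satisfied at point 11.

rule 4 at point 11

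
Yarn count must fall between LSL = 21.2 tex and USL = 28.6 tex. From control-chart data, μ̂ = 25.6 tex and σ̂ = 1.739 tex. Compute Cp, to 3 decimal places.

0.709

Cp = (USL − LSL) / (6σ̂) = (28.6 − 21.2) / (6 × 1.739) = 7.4000 / 10.4340 = 0.7092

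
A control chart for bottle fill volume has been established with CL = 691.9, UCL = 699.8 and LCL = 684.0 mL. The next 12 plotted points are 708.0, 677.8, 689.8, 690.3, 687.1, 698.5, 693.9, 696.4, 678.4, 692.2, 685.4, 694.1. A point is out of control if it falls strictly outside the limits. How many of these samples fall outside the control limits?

Compare each point to [684.0, 699.8]: sample 1 = 708.0 > UCL; sample 2 = 677.8 < LCL; sample 9 = 678.4 < LCL.

3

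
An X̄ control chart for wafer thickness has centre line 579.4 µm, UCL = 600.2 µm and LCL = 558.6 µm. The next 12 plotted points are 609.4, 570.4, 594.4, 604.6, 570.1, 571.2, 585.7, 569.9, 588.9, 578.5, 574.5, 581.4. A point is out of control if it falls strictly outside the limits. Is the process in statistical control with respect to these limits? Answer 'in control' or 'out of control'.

out of control

Compare each point to [558.6, 600.2]: sample 1 = 609.4 > UCL; sample 4 = 604.6 > UCL.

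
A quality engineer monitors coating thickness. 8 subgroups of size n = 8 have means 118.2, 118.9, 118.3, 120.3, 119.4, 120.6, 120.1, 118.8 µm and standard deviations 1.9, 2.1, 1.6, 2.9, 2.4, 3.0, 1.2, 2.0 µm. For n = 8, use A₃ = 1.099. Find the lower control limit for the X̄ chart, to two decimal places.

X̄̄ = (118.2 + 118.9 + 118.3 + 120.3 + 119.4 + 120.6 + 120.1 + 118.8) / 8 = 119.3250
s̄ = (1.9 + 2.1 + 1.6 + 2.9 + 2.4 + 3.0 + 1.2 + 2.0) / 8 = 2.1375
LCL = X̄̄ − A₃·s̄ = 119.3250 − 1.099 × 2.1375 = 116.9759

116.98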